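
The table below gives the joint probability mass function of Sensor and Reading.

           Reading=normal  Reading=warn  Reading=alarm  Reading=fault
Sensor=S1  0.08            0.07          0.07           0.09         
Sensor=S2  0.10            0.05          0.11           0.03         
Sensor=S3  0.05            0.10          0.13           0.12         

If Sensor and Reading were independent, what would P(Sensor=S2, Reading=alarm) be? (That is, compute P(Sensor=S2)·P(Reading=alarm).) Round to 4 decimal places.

0.0899

P(Sensor=S2) = 0.10 + 0.05 + 0.11 + 0.03 = 0.29.
P(Reading=alarm) = 0.07 + 0.11 + 0.13 = 0.31.
Product: 0.29 × 0.31 = 0.0899.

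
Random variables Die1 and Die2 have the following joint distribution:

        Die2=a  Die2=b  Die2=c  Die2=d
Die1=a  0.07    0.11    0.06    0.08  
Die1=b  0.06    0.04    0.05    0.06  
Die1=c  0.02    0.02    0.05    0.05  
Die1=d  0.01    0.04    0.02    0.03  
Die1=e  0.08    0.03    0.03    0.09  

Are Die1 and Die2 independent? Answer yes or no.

P(Die1=a) = 0.32 and P(Die2=b) = 0.24, so their product is 0.0768, but P(Die1=a, Die2=b) = 0.11. Since these differ, Die1 and Die2 are not independent.

no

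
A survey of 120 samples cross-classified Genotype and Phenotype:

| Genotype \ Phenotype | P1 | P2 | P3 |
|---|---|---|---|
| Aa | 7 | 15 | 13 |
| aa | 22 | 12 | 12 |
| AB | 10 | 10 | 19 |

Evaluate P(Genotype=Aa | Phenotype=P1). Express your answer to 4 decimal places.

Total with Phenotype=P1: 7 + 22 + 10 = 39.
P(Genotype=Aa | Phenotype=P1) = 7/39 = 0.1795.

0.1795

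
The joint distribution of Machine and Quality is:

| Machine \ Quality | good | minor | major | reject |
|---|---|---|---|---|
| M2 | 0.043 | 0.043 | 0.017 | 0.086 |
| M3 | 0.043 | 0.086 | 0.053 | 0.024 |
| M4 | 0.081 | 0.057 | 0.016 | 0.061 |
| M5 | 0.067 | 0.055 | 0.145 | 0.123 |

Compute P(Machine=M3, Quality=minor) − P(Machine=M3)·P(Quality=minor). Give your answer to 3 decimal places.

0.036

P(Machine=M3) = 0.043 + 0.086 + 0.053 + 0.024 = 0.206.
P(Quality=minor) = 0.043 + 0.086 + 0.057 + 0.055 = 0.241.
P(Machine=M3, Quality=minor) − P(Machine=M3)P(Quality=minor) = 0.086 − 0.206×0.241 = 0.036.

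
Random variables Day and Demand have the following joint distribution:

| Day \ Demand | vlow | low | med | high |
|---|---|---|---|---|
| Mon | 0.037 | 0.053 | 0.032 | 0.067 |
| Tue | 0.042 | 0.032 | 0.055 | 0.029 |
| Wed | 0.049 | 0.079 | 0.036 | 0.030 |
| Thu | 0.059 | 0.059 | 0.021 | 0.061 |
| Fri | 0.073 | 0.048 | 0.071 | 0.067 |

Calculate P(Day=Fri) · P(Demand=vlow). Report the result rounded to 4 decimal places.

P(Day=Fri) = 0.073 + 0.048 + 0.071 + 0.067 = 0.259.
P(Demand=vlow) = 0.037 + 0.042 + 0.049 + 0.059 + 0.073 = 0.260.
Product: 0.259 × 0.260 = 0.0673.

0.0673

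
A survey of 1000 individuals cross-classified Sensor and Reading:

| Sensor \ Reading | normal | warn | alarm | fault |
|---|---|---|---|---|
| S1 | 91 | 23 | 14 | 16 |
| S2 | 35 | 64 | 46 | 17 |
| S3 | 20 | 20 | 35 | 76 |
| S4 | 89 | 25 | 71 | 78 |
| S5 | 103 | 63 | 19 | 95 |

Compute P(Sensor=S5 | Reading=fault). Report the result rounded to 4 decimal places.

Total with Reading=fault: 16 + 17 + 76 + 78 + 95 = 282.
P(Sensor=S5 | Reading=fault) = 95/282 = 0.3369.

0.3369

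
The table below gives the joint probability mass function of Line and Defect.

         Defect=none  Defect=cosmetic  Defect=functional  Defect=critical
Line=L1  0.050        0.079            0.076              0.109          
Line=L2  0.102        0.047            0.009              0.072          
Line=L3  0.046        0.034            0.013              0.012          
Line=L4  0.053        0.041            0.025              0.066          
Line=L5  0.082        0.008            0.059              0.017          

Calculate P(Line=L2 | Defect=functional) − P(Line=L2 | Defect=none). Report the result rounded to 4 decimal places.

P(Defect=functional) = 0.076 + 0.009 + 0.013 + 0.025 + 0.059 = 0.182; P(Line=L2 | Defect=functional) = 0.009/0.182 = 0.04945.
P(Defect=none) = 0.050 + 0.102 + 0.046 + 0.053 + 0.082 = 0.333; P(Line=L2 | Defect=none) = 0.102/0.333 = 0.30631.
Difference = -0.2569.

-0.2569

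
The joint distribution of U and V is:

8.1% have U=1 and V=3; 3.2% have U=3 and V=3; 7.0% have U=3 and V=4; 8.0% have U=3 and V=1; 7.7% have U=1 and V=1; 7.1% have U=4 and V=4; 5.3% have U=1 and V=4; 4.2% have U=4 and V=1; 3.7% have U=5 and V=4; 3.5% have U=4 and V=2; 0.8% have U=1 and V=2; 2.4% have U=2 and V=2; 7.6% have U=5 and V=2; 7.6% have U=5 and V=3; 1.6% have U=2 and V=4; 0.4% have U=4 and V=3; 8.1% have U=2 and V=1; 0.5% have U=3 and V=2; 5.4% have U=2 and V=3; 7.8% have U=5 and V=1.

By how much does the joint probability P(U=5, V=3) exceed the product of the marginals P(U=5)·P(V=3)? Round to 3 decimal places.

0.010

P(U=5) = 0.078 + 0.076 + 0.076 + 0.037 = 0.267.
P(V=3) = 0.081 + 0.054 + 0.032 + 0.004 + 0.076 = 0.247.
P(U=5, V=3) − P(U=5)P(V=3) = 0.076 − 0.267×0.247 = 0.010.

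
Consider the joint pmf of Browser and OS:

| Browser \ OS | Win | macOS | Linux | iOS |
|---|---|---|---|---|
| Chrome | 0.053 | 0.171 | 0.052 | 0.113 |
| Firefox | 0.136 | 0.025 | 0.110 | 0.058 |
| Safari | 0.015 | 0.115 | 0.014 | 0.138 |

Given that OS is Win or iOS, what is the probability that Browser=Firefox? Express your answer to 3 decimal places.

P(OS=Win) = 0.053 + 0.136 + 0.015 = 0.204.
P(OS=iOS) = 0.113 + 0.058 + 0.138 = 0.309.
P(OS ∈ {Win, iOS}) = 0.204 + 0.309 = 0.513; P(Browser=Firefox, OS ∈ {Win, iOS}) = 0.136 + 0.058 = 0.194.
P(Browser=Firefox | OS ∈ {Win, iOS}) = 0.194/0.513 = 0.378.

0.378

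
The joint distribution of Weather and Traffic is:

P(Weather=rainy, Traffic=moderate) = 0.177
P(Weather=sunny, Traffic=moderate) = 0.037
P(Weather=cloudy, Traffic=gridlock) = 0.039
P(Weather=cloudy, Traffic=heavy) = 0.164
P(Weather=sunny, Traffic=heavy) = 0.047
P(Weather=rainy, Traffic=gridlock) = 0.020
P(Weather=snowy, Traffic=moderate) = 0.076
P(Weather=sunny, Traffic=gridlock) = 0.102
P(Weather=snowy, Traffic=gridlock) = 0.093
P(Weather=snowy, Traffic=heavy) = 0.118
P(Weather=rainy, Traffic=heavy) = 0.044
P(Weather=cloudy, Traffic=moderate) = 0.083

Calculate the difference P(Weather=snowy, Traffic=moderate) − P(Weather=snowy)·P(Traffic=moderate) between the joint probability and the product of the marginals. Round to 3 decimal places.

-0.031

P(Weather=snowy) = 0.076 + 0.118 + 0.093 = 0.287.
P(Traffic=moderate) = 0.037 + 0.083 + 0.177 + 0.076 = 0.373.
P(Weather=snowy, Traffic=moderate) − P(Weather=snowy)P(Traffic=moderate) = 0.076 − 0.287×0.373 = -0.031.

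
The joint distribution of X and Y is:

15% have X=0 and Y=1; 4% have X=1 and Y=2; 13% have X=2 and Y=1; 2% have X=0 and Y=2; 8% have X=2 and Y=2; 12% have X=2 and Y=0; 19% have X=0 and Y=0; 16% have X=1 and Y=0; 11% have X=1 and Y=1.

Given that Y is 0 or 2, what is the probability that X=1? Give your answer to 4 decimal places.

P(Y=0) = 0.19 + 0.16 + 0.12 = 0.47.
P(Y=2) = 0.02 + 0.04 + 0.08 = 0.14.
P(Y ∈ {0, 2}) = 0.47 + 0.14 = 0.61; P(X=1, Y ∈ {0, 2}) = 0.16 + 0.04 = 0.20.
P(X=1 | Y ∈ {0, 2}) = 0.20/0.61 = 0.3279.

0.3279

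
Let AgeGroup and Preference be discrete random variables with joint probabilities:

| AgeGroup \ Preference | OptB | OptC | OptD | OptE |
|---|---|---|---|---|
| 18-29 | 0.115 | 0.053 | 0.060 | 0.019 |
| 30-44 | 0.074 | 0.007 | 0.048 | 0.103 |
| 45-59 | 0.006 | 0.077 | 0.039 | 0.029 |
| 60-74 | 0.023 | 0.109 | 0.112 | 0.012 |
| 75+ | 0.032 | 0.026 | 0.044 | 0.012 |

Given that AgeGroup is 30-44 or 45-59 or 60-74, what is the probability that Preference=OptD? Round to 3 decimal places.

0.311

P(AgeGroup=30-44) = 0.074 + 0.007 + 0.048 + 0.103 = 0.232.
P(AgeGroup=45-59) = 0.006 + 0.077 + 0.039 + 0.029 = 0.151.
P(AgeGroup=60-74) = 0.023 + 0.109 + 0.112 + 0.012 = 0.256.
P(AgeGroup ∈ {30-44, 45-59, 60-74}) = 0.232 + 0.151 + 0.256 = 0.639; P(Preference=OptD, AgeGroup ∈ {30-44, 45-59, 60-74}) = 0.048 + 0.039 + 0.112 = 0.199.
P(Preference=OptD | AgeGroup ∈ {30-44, 45-59, 60-74}) = 0.199/0.639 = 0.311.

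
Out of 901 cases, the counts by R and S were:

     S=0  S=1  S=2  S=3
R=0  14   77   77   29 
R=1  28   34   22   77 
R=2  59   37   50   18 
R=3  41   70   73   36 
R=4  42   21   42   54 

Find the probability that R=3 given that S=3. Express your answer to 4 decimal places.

Total with S=3: 29 + 77 + 18 + 36 + 54 = 214.
P(R=3 | S=3) = 36/214 = 0.1682.

0.1682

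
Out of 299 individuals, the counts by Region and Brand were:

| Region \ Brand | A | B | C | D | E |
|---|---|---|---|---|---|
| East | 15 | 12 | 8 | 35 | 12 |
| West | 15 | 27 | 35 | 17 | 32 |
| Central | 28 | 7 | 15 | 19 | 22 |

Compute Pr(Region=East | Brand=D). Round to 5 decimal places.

0.49296

Total with Brand=D: 35 + 17 + 19 = 71.
P(Region=East | Brand=D) = 35/71 = 0.49296.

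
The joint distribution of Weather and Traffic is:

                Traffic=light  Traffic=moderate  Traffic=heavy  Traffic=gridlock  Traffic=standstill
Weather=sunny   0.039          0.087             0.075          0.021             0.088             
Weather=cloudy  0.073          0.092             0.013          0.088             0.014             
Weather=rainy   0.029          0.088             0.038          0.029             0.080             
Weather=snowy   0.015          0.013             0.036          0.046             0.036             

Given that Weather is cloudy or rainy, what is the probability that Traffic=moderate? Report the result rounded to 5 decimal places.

0.33088

P(Weather=cloudy) = 0.073 + 0.092 + 0.013 + 0.088 + 0.014 = 0.280.
P(Weather=rainy) = 0.029 + 0.088 + 0.038 + 0.029 + 0.080 = 0.264.
P(Weather ∈ {cloudy, rainy}) = 0.280 + 0.264 = 0.544; P(Traffic=moderate, Weather ∈ {cloudy, rainy}) = 0.092 + 0.088 = 0.180.
P(Traffic=moderate | Weather ∈ {cloudy, rainy}) = 0.180/0.544 = 0.33088.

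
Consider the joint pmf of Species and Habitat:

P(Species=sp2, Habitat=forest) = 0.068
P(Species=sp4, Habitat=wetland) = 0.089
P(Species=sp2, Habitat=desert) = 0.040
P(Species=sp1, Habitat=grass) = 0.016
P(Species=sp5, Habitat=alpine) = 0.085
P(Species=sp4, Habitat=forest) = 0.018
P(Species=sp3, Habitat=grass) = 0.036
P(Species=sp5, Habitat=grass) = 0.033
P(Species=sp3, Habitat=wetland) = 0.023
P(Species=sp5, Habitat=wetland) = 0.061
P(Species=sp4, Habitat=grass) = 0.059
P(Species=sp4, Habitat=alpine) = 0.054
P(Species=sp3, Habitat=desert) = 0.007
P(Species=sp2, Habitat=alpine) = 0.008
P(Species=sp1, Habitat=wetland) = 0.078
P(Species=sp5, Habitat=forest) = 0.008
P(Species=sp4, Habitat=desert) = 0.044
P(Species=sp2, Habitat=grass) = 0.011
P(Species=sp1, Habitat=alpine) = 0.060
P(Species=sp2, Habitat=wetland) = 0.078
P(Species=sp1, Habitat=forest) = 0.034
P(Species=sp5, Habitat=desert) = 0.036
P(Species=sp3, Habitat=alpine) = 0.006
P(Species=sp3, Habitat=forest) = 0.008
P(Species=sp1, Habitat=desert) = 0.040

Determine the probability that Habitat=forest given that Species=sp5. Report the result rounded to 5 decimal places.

P(Species=sp5) = 0.008 + 0.033 + 0.061 + 0.036 + 0.085 = 0.223.
P(Habitat=forest | Species=sp5) = 0.008/0.223 = 0.03587.

0.03587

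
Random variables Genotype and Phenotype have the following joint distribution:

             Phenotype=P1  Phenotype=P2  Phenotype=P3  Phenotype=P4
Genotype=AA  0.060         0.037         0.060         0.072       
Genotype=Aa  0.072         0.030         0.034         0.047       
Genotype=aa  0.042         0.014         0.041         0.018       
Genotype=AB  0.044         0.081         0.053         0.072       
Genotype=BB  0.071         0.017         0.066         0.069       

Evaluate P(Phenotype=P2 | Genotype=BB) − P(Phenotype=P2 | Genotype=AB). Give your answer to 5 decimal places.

P(Genotype=BB) = 0.071 + 0.017 + 0.066 + 0.069 = 0.223; P(Phenotype=P2 | Genotype=BB) = 0.017/0.223 = 0.076233.
P(Genotype=AB) = 0.044 + 0.081 + 0.053 + 0.072 = 0.250; P(Phenotype=P2 | Genotype=AB) = 0.081/0.250 = 0.324000.
Difference = -0.24777.

-0.24777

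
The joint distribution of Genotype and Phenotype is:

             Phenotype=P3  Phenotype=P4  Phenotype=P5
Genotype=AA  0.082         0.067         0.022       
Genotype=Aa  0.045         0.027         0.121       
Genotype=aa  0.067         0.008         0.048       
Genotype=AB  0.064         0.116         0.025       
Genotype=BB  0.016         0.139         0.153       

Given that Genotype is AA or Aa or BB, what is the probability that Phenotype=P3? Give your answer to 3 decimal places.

P(Genotype=AA) = 0.082 + 0.067 + 0.022 = 0.171.
P(Genotype=Aa) = 0.045 + 0.027 + 0.121 = 0.193.
P(Genotype=BB) = 0.016 + 0.139 + 0.153 = 0.308.
P(Genotype ∈ {AA, Aa, BB}) = 0.171 + 0.193 + 0.308 = 0.672; P(Phenotype=P3, Genotype ∈ {AA, Aa, BB}) = 0.082 + 0.045 + 0.016 = 0.143.
P(Phenotype=P3 | Genotype ∈ {AA, Aa, BB}) = 0.143/0.672 = 0.213.

0.213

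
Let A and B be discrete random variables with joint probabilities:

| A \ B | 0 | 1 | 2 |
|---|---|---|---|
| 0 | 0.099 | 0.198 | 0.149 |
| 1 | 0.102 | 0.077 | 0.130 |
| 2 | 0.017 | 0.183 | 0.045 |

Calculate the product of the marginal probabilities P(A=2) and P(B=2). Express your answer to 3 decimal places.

0.079

P(A=2) = 0.017 + 0.183 + 0.045 = 0.245.
P(B=2) = 0.149 + 0.130 + 0.045 = 0.324.
Product: 0.245 × 0.324 = 0.079.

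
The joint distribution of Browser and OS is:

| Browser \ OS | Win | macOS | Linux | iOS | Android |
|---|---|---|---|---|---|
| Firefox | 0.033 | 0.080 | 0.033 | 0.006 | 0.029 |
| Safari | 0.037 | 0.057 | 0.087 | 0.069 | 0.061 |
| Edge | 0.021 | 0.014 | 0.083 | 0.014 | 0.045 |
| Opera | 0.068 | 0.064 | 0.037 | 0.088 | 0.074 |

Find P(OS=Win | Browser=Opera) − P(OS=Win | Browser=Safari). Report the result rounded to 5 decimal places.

0.08647

P(Browser=Opera) = 0.068 + 0.064 + 0.037 + 0.088 + 0.074 = 0.331; P(OS=Win | Browser=Opera) = 0.068/0.331 = 0.205438.
P(Browser=Safari) = 0.037 + 0.057 + 0.087 + 0.069 + 0.061 = 0.311; P(OS=Win | Browser=Safari) = 0.037/0.311 = 0.118971.
Difference = 0.08647.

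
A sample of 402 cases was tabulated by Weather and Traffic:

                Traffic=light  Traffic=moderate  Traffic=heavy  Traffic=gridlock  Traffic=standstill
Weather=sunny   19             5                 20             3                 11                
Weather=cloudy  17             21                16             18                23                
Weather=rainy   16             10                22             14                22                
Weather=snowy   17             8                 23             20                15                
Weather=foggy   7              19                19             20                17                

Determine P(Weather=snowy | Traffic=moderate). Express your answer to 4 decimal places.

Total with Traffic=moderate: 5 + 21 + 10 + 8 + 19 = 63.
P(Weather=snowy | Traffic=moderate) = 8/63 = 0.1270.

0.1270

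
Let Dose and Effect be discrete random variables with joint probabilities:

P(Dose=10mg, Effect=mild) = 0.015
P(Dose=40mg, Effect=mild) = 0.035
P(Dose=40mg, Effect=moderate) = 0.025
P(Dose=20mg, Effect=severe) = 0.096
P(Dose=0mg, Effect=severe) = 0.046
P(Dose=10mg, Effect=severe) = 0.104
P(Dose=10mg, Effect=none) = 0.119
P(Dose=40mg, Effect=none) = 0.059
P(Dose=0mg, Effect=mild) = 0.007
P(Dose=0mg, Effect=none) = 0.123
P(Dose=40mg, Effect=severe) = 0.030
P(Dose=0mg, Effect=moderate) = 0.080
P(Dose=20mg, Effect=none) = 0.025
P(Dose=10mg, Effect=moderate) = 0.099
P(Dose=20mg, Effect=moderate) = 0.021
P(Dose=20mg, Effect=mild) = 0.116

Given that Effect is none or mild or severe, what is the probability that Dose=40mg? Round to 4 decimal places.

P(Effect=none) = 0.123 + 0.119 + 0.025 + 0.059 = 0.326.
P(Effect=mild) = 0.007 + 0.015 + 0.116 + 0.035 = 0.173.
P(Effect=severe) = 0.046 + 0.104 + 0.096 + 0.030 = 0.276.
P(Effect ∈ {none, mild, severe}) = 0.326 + 0.173 + 0.276 = 0.775; P(Dose=40mg, Effect ∈ {none, mild, severe}) = 0.059 + 0.035 + 0.030 = 0.124.
P(Dose=40mg | Effect ∈ {none, mild, severe}) = 0.124/0.775 = 0.1600.

0.1600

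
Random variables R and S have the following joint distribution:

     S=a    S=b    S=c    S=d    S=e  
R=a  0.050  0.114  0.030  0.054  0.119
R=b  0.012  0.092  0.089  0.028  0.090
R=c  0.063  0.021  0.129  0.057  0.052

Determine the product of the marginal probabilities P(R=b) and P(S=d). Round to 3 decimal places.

0.043

P(R=b) = 0.012 + 0.092 + 0.089 + 0.028 + 0.090 = 0.311.
P(S=d) = 0.054 + 0.028 + 0.057 = 0.139.
Product: 0.311 × 0.139 = 0.043.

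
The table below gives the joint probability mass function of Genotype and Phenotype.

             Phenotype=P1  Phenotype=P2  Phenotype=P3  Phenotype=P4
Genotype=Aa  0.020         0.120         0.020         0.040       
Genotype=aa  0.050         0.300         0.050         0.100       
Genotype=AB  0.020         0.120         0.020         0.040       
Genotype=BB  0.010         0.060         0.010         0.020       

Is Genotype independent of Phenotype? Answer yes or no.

yes

Every cell satisfies P(Genotype,Phenotype) = P(Genotype)·P(Phenotype). For instance P(Genotype=BB) = 0.100, P(Phenotype=P1) = 0.100, and 0.100×0.100 = 0.010 matches the joint entry. So Genotype and Phenotype are independent.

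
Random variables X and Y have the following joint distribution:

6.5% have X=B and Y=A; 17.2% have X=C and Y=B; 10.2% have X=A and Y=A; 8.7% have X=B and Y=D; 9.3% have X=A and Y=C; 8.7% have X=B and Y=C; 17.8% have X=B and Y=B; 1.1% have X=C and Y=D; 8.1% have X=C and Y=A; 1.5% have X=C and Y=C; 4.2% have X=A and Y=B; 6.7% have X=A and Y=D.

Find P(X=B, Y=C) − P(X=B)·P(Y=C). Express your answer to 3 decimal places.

P(X=B) = 0.065 + 0.178 + 0.087 + 0.087 = 0.417.
P(Y=C) = 0.093 + 0.087 + 0.015 = 0.195.
P(X=B, Y=C) − P(X=B)P(Y=C) = 0.087 − 0.417×0.195 = 0.006.

0.006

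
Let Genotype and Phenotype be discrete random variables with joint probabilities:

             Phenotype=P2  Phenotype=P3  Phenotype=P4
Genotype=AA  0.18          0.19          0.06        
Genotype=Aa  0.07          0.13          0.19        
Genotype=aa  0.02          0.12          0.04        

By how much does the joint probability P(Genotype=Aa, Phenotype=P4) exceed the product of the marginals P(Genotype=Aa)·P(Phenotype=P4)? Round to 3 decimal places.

P(Genotype=Aa) = 0.07 + 0.13 + 0.19 = 0.39.
P(Phenotype=P4) = 0.06 + 0.19 + 0.04 = 0.29.
P(Genotype=Aa, Phenotype=P4) − P(Genotype=Aa)P(Phenotype=P4) = 0.19 − 0.39×0.29 = 0.077.

0.077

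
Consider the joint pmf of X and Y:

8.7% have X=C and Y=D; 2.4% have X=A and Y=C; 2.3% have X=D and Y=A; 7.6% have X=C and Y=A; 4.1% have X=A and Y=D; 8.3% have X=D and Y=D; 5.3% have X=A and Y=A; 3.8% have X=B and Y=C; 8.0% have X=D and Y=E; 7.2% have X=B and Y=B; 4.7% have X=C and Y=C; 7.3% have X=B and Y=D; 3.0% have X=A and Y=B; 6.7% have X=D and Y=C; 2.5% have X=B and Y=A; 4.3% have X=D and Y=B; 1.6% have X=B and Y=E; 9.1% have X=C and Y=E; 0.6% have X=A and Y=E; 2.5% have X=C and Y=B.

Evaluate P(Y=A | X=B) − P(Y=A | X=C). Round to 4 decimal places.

P(X=B) = 0.025 + 0.072 + 0.038 + 0.073 + 0.016 = 0.224; P(Y=A | X=B) = 0.025/0.224 = 0.11161.
P(X=C) = 0.076 + 0.025 + 0.047 + 0.087 + 0.091 = 0.326; P(Y=A | X=C) = 0.076/0.326 = 0.23313.
Difference = -0.1215.

-0.1215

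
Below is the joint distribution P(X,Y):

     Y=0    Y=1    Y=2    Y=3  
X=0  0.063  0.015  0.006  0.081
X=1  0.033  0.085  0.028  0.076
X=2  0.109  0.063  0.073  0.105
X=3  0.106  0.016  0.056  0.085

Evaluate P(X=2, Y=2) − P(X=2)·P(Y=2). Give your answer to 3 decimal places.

0.016

P(X=2) = 0.109 + 0.063 + 0.073 + 0.105 = 0.350.
P(Y=2) = 0.006 + 0.028 + 0.073 + 0.056 = 0.163.
P(X=2, Y=2) − P(X=2)P(Y=2) = 0.073 − 0.350×0.163 = 0.016.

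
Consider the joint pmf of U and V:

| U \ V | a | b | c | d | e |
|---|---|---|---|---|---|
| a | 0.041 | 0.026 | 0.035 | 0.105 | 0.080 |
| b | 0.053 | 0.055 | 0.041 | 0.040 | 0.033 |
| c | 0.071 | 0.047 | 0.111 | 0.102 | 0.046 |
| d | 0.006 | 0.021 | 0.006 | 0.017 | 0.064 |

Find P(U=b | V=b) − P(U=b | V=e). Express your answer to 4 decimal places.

P(V=b) = 0.026 + 0.055 + 0.047 + 0.021 = 0.149; P(U=b | V=b) = 0.055/0.149 = 0.36913.
P(V=e) = 0.080 + 0.033 + 0.046 + 0.064 = 0.223; P(U=b | V=e) = 0.033/0.223 = 0.14798.
Difference = 0.2211.

0.2211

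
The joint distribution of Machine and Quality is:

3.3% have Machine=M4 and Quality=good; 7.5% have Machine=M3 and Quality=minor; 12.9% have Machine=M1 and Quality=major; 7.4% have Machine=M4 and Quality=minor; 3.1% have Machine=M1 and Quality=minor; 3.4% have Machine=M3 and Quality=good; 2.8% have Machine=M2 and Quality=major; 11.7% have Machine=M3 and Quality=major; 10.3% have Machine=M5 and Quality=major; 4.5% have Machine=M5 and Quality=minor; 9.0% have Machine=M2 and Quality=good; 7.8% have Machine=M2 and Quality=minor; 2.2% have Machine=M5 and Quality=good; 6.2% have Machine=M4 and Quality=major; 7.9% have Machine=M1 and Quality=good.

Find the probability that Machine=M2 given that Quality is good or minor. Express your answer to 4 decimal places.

P(Quality=good) = 0.079 + 0.090 + 0.034 + 0.033 + 0.022 = 0.258.
P(Quality=minor) = 0.031 + 0.078 + 0.075 + 0.074 + 0.045 = 0.303.
P(Quality ∈ {good, minor}) = 0.258 + 0.303 = 0.561; P(Machine=M2, Quality ∈ {good, minor}) = 0.090 + 0.078 = 0.168.
P(Machine=M2 | Quality ∈ {good, minor}) = 0.168/0.561 = 0.2995.

0.2995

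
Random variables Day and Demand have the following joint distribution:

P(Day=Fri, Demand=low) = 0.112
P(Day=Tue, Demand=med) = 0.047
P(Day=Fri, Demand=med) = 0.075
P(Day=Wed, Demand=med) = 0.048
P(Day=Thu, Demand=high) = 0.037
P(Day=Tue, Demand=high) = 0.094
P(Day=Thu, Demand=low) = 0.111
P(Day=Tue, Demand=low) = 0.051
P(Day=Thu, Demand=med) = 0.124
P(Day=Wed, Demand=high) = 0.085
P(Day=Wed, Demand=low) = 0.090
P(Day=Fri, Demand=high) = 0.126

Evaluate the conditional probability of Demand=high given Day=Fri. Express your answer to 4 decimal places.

P(Day=Fri) = 0.112 + 0.075 + 0.126 = 0.313.
P(Demand=high | Day=Fri) = 0.126/0.313 = 0.4026.

0.4026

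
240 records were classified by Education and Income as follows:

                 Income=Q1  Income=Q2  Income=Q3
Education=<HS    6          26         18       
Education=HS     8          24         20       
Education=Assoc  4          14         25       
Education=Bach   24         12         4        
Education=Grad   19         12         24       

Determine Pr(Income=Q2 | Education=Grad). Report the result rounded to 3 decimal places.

Total with Education=Grad: 19 + 12 + 24 = 55.
P(Income=Q2 | Education=Grad) = 12/55 = 0.218.

0.218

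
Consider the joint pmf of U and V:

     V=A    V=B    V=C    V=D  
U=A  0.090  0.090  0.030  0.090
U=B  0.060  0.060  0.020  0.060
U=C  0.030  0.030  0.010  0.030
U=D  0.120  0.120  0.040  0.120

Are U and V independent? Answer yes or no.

yes

Every cell satisfies P(U,V) = P(U)·P(V). For instance P(U=C) = 0.100, P(V=C) = 0.100, and 0.100×0.100 = 0.010 matches the joint entry. So U and V are independent.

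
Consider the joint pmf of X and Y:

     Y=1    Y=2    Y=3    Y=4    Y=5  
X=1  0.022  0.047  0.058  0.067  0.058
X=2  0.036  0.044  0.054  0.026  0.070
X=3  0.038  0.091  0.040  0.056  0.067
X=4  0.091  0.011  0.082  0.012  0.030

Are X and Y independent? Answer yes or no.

no

P(X=4) = 0.226 and P(Y=1) = 0.187, so their product is 0.04226, but P(X=4, Y=1) = 0.091. Since these differ, X and Y are not independent.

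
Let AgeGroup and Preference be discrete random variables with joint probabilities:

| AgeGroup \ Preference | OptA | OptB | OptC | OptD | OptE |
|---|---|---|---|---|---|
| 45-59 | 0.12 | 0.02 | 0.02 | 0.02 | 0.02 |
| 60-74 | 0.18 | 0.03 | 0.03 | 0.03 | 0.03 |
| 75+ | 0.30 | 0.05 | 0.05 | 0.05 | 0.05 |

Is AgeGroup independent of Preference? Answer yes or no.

Every cell satisfies P(AgeGroup,Preference) = P(AgeGroup)·P(Preference). For instance P(AgeGroup=60-74) = 0.30, P(Preference=OptB) = 0.10, and 0.30×0.10 = 0.03 matches the joint entry. So AgeGroup and Preference are independent.

yes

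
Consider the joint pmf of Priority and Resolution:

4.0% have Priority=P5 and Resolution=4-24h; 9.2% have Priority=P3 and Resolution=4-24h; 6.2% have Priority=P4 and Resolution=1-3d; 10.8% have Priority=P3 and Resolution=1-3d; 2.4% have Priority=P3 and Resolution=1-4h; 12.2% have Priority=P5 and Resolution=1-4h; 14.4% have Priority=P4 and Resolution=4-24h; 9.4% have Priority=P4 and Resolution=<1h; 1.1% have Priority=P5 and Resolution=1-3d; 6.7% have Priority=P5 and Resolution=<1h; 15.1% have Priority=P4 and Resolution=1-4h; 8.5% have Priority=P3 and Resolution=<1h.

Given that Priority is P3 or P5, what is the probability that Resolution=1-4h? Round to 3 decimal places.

P(Priority=P3) = 0.085 + 0.024 + 0.092 + 0.108 = 0.309.
P(Priority=P5) = 0.067 + 0.122 + 0.040 + 0.011 = 0.240.
P(Priority ∈ {P3, P5}) = 0.309 + 0.240 = 0.549; P(Resolution=1-4h, Priority ∈ {P3, P5}) = 0.024 + 0.122 = 0.146.
P(Resolution=1-4h | Priority ∈ {P3, P5}) = 0.146/0.549 = 0.266.

0.266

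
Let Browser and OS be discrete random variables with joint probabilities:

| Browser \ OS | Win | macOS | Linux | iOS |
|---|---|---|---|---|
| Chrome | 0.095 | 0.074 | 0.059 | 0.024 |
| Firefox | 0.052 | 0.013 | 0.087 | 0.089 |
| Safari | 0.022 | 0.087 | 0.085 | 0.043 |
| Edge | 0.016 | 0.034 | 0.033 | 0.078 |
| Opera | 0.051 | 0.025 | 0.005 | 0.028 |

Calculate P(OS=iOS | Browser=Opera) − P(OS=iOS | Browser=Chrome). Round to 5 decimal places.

P(Browser=Opera) = 0.051 + 0.025 + 0.005 + 0.028 = 0.109; P(OS=iOS | Browser=Opera) = 0.028/0.109 = 0.256881.
P(Browser=Chrome) = 0.095 + 0.074 + 0.059 + 0.024 = 0.252; P(OS=iOS | Browser=Chrome) = 0.024/0.252 = 0.095238.
Difference = 0.16164.

0.16164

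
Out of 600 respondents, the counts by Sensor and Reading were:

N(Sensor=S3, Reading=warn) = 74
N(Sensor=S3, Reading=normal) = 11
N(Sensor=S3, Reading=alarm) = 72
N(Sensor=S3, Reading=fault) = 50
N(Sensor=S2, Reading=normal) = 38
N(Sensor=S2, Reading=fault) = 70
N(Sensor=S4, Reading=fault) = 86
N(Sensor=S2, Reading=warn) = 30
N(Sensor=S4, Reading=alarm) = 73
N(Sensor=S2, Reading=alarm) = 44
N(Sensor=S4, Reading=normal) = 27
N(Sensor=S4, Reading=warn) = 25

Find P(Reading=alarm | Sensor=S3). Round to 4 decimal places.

0.3478

Total with Sensor=S3: 11 + 74 + 72 + 50 = 207.
P(Reading=alarm | Sensor=S3) = 72/207 = 0.3478.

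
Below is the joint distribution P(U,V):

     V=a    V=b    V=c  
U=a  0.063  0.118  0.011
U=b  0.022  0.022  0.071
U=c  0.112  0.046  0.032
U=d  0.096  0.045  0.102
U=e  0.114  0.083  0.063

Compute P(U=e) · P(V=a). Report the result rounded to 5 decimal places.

0.10582

P(U=e) = 0.114 + 0.083 + 0.063 = 0.260.
P(V=a) = 0.063 + 0.022 + 0.112 + 0.096 + 0.114 = 0.407.
Product: 0.260 × 0.407 = 0.10582.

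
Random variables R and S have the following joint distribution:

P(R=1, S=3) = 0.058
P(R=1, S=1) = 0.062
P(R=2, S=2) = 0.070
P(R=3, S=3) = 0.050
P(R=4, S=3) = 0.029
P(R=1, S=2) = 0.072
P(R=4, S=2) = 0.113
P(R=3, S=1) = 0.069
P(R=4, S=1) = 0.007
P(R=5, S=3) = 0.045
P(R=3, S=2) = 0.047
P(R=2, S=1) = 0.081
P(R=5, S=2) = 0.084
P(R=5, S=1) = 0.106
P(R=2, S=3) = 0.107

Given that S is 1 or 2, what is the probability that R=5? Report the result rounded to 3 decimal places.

0.267

P(S=1) = 0.062 + 0.081 + 0.069 + 0.007 + 0.106 = 0.325.
P(S=2) = 0.072 + 0.070 + 0.047 + 0.113 + 0.084 = 0.386.
P(S ∈ {1, 2}) = 0.325 + 0.386 = 0.711; P(R=5, S ∈ {1, 2}) = 0.106 + 0.084 = 0.190.
P(R=5 | S ∈ {1, 2}) = 0.190/0.711 = 0.267.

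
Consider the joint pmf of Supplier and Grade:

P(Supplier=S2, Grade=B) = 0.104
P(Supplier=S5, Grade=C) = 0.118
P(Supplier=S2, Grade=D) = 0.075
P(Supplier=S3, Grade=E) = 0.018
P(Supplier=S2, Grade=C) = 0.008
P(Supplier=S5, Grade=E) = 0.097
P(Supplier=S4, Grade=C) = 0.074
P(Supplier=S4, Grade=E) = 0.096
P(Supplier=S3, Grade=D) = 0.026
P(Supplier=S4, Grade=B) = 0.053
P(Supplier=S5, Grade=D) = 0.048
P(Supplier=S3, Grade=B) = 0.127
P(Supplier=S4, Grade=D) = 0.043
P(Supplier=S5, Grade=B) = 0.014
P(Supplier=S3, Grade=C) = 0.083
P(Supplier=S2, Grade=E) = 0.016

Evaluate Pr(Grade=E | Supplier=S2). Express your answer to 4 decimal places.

0.0788

P(Supplier=S2) = 0.104 + 0.008 + 0.075 + 0.016 = 0.203.
P(Grade=E | Supplier=S2) = 0.016/0.203 = 0.0788.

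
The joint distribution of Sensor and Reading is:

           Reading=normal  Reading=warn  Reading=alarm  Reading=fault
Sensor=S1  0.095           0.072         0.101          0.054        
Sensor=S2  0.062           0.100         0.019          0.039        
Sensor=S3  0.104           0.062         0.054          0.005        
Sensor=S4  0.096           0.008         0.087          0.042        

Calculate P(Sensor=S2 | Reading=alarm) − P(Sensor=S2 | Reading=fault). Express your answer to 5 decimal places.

-0.20577

P(Reading=alarm) = 0.101 + 0.019 + 0.054 + 0.087 = 0.261; P(Sensor=S2 | Reading=alarm) = 0.019/0.261 = 0.072797.
P(Reading=fault) = 0.054 + 0.039 + 0.005 + 0.042 = 0.140; P(Sensor=S2 | Reading=fault) = 0.039/0.140 = 0.278571.
Difference = -0.20577.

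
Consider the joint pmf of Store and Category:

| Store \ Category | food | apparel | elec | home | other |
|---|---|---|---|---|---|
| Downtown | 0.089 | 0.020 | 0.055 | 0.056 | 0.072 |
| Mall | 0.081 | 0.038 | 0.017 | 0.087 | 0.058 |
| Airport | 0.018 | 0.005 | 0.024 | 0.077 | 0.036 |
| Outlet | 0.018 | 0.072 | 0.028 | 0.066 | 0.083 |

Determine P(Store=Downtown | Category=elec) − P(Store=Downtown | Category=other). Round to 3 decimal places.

0.154

P(Category=elec) = 0.055 + 0.017 + 0.024 + 0.028 = 0.124; P(Store=Downtown | Category=elec) = 0.055/0.124 = 0.4435.
P(Category=other) = 0.072 + 0.058 + 0.036 + 0.083 = 0.249; P(Store=Downtown | Category=other) = 0.072/0.249 = 0.2892.
Difference = 0.154.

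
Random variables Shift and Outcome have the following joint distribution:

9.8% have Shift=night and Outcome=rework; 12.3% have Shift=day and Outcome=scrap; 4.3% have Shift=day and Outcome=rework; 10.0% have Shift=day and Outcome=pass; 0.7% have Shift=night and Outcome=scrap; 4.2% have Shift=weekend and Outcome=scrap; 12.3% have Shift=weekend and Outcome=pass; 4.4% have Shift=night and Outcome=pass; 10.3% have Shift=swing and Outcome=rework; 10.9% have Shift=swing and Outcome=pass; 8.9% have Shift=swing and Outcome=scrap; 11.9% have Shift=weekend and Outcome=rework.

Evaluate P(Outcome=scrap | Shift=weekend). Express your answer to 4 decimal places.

0.1479

P(Shift=weekend) = 0.123 + 0.119 + 0.042 = 0.284.
P(Outcome=scrap | Shift=weekend) = 0.042/0.284 = 0.1479.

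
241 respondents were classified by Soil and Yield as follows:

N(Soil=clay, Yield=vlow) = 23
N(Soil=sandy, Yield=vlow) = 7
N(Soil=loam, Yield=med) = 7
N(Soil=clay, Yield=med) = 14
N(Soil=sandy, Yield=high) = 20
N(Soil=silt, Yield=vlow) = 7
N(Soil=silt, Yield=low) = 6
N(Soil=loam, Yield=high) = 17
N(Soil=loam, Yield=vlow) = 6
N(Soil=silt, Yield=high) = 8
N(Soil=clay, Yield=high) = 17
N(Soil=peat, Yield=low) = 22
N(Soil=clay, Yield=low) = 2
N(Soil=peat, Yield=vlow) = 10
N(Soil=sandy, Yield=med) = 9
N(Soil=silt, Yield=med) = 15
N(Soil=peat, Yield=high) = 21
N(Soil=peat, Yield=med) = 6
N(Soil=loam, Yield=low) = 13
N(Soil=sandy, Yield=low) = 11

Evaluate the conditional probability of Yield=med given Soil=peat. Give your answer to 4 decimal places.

Total with Soil=peat: 10 + 22 + 6 + 21 = 59.
P(Yield=med | Soil=peat) = 6/59 = 0.1017.

0.1017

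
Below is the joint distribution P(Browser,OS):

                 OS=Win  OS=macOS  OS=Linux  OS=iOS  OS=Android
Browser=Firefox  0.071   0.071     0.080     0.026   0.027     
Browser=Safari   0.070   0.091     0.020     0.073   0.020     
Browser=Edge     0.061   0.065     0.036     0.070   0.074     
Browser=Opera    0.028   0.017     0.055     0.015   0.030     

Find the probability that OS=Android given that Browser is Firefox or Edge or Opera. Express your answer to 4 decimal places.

P(Browser=Firefox) = 0.071 + 0.071 + 0.080 + 0.026 + 0.027 = 0.275.
P(Browser=Edge) = 0.061 + 0.065 + 0.036 + 0.070 + 0.074 = 0.306.
P(Browser=Opera) = 0.028 + 0.017 + 0.055 + 0.015 + 0.030 = 0.145.
P(Browser ∈ {Firefox, Edge, Opera}) = 0.275 + 0.306 + 0.145 = 0.726; P(OS=Android, Browser ∈ {Firefox, Edge, Opera}) = 0.027 + 0.074 + 0.030 = 0.131.
P(OS=Android | Browser ∈ {Firefox, Edge, Opera}) = 0.131/0.726 = 0.1804.

0.1804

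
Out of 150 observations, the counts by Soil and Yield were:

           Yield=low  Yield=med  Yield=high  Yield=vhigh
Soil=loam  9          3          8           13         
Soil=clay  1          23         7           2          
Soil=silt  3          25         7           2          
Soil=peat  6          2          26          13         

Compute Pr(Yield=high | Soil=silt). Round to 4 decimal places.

0.1892

Total with Soil=silt: 3 + 25 + 7 + 2 = 37.
P(Yield=high | Soil=silt) = 7/37 = 0.1892.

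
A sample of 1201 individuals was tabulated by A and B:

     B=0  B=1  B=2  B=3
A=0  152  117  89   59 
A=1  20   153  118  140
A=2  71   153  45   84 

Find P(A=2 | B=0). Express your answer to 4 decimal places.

Total with B=0: 152 + 20 + 71 = 243.
P(A=2 | B=0) = 71/243 = 0.2922.

0.2922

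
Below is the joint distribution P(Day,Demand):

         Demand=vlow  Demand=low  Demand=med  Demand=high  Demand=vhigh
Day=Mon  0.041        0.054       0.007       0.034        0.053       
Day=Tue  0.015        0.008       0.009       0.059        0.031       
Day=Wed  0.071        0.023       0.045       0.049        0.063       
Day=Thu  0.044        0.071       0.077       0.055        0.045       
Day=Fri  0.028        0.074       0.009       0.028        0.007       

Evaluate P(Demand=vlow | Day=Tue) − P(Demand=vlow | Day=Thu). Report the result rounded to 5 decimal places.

P(Day=Tue) = 0.015 + 0.008 + 0.009 + 0.059 + 0.031 = 0.122; P(Demand=vlow | Day=Tue) = 0.015/0.122 = 0.122951.
P(Day=Thu) = 0.044 + 0.071 + 0.077 + 0.055 + 0.045 = 0.292; P(Demand=vlow | Day=Thu) = 0.044/0.292 = 0.150685.
Difference = -0.02773.

-0.02773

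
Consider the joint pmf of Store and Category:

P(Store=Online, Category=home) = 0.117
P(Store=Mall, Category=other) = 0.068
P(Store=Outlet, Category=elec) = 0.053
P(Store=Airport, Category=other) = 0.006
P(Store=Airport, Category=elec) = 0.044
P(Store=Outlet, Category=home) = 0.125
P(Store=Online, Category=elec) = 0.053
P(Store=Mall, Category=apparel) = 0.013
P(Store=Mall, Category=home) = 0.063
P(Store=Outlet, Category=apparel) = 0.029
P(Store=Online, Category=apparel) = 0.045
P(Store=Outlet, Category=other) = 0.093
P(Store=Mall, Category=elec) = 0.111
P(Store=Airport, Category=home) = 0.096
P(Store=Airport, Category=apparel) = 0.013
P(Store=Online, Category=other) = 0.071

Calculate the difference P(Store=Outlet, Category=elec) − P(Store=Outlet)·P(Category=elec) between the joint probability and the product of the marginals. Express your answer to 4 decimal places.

-0.0253

P(Store=Outlet) = 0.029 + 0.053 + 0.125 + 0.093 = 0.300.
P(Category=elec) = 0.111 + 0.044 + 0.053 + 0.053 = 0.261.
P(Store=Outlet, Category=elec) − P(Store=Outlet)P(Category=elec) = 0.053 − 0.300×0.261 = -0.0253.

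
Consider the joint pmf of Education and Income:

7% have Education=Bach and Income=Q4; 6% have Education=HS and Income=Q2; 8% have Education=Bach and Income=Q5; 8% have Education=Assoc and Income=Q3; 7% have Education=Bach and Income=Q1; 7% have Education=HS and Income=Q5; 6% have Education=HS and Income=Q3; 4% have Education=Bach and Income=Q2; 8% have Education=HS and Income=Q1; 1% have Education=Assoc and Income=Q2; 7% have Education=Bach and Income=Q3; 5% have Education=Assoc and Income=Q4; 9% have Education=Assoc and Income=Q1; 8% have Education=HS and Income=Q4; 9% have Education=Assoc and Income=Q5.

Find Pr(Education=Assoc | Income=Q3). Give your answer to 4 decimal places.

0.3810

P(Income=Q3) = 0.06 + 0.08 + 0.07 = 0.21.
P(Education=Assoc | Income=Q3) = 0.08/0.21 = 0.3810.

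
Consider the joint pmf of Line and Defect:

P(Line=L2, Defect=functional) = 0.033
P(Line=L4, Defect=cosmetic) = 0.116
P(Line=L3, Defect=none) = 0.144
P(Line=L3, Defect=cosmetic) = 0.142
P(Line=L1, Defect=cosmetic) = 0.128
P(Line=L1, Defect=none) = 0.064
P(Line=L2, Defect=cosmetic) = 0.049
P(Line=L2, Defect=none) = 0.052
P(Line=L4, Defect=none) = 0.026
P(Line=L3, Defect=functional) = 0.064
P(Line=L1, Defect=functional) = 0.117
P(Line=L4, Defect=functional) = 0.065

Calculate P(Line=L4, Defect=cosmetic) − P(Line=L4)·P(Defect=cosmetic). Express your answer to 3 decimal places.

0.026

P(Line=L4) = 0.026 + 0.116 + 0.065 = 0.207.
P(Defect=cosmetic) = 0.128 + 0.049 + 0.142 + 0.116 = 0.435.
P(Line=L4, Defect=cosmetic) − P(Line=L4)P(Defect=cosmetic) = 0.116 − 0.207×0.435 = 0.026.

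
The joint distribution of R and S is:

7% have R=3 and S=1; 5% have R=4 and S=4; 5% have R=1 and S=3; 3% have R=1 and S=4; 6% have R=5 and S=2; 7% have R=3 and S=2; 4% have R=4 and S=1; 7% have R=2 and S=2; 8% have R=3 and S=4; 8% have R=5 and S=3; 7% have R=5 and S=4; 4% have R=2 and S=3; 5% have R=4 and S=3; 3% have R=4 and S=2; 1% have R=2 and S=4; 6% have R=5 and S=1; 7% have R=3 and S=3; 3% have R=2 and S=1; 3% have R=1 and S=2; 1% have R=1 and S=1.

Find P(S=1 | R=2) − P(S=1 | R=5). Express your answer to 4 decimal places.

P(R=2) = 0.03 + 0.07 + 0.04 + 0.01 = 0.15; P(S=1 | R=2) = 0.03/0.15 = 0.20000.
P(R=5) = 0.06 + 0.06 + 0.08 + 0.07 = 0.27; P(S=1 | R=5) = 0.06/0.27 = 0.22222.
Difference = -0.0222.

-0.0222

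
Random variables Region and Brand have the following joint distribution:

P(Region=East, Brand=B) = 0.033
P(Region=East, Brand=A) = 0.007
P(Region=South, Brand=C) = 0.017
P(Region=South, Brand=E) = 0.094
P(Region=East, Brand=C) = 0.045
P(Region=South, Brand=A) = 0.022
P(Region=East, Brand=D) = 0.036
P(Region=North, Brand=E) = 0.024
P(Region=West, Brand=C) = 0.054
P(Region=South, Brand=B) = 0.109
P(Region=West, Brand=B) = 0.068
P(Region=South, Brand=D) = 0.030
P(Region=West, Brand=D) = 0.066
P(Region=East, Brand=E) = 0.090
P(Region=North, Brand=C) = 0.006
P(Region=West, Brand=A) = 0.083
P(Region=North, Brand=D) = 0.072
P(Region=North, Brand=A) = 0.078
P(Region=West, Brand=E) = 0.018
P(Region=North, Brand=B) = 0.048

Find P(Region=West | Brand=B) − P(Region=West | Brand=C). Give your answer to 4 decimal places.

P(Brand=B) = 0.048 + 0.109 + 0.033 + 0.068 = 0.258; P(Region=West | Brand=B) = 0.068/0.258 = 0.26357.
P(Brand=C) = 0.006 + 0.017 + 0.045 + 0.054 = 0.122; P(Region=West | Brand=C) = 0.054/0.122 = 0.44262.
Difference = -0.1791.

-0.1791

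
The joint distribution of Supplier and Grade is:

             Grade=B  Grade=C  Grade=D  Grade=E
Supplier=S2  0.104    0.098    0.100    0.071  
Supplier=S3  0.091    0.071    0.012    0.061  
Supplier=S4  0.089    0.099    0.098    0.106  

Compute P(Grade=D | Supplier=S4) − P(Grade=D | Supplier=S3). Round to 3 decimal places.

0.199

P(Supplier=S4) = 0.089 + 0.099 + 0.098 + 0.106 = 0.392; P(Grade=D | Supplier=S4) = 0.098/0.392 = 0.2500.
P(Supplier=S3) = 0.091 + 0.071 + 0.012 + 0.061 = 0.235; P(Grade=D | Supplier=S3) = 0.012/0.235 = 0.0511.
Difference = 0.199.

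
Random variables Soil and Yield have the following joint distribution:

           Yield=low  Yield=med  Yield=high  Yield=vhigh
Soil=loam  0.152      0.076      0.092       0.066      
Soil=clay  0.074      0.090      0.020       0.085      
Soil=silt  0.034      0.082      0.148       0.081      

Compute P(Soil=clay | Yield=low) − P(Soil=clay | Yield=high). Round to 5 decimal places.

P(Yield=low) = 0.152 + 0.074 + 0.034 = 0.260; P(Soil=clay | Yield=low) = 0.074/0.260 = 0.284615.
P(Yield=high) = 0.092 + 0.020 + 0.148 = 0.260; P(Soil=clay | Yield=high) = 0.020/0.260 = 0.076923.
Difference = 0.20769.

0.20769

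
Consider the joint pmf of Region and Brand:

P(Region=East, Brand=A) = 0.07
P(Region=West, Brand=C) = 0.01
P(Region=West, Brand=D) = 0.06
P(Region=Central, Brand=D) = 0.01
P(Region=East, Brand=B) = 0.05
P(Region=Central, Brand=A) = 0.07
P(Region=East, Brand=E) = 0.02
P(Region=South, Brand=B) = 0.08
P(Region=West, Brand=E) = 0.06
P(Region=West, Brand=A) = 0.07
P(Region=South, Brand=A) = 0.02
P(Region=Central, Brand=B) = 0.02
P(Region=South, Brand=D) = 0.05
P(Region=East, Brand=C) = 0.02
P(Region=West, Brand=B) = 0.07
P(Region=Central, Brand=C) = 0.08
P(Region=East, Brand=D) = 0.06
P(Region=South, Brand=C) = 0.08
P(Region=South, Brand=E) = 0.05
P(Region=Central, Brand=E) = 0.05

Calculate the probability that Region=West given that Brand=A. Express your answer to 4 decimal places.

0.3043

P(Brand=A) = 0.02 + 0.07 + 0.07 + 0.07 = 0.23.
P(Region=West | Brand=A) = 0.07/0.23 = 0.3043.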